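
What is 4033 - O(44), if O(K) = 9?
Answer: 4024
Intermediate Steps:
4033 - O(44) = 4033 - 1*9 = 4033 - 9 = 4024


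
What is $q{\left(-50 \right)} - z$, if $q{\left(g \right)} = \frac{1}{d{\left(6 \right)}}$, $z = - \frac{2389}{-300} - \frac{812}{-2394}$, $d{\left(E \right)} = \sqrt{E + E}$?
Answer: $- \frac{141973}{17100} + \frac{\sqrt{3}}{6} \approx -8.0138$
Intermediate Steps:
$d{\left(E \right)} = \sqrt{2} \sqrt{E}$ ($d{\left(E \right)} = \sqrt{2 E} = \sqrt{2} \sqrt{E}$)
$z = \frac{141973}{17100}$ ($z = \left(-2389\right) \left(- \frac{1}{300}\right) - - \frac{58}{171} = \frac{2389}{300} + \frac{58}{171} = \frac{141973}{17100} \approx 8.3025$)
$q{\left(g \right)} = \frac{\sqrt{3}}{6}$ ($q{\left(g \right)} = \frac{1}{\sqrt{2} \sqrt{6}} = \frac{1}{2 \sqrt{3}} = \frac{\sqrt{3}}{6}$)
$q{\left(-50 \right)} - z = \frac{\sqrt{3}}{6} - \frac{141973}{17100} = - \frac{141973}{17100} + \frac{\sqrt{3}}{6}$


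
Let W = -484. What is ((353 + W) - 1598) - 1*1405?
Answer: -3134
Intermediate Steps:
((353 + W) - 1598) - 1*1405 = ((353 - 484) - 1598) - 1*1405 = (-131 - 1598) - 1405 = -1729 - 1405 = -3134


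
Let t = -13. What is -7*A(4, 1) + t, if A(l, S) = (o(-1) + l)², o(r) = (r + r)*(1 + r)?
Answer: -125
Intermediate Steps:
o(r) = 2*r*(1 + r) (o(r) = (2*r)*(1 + r) = 2*r*(1 + r))
A(l, S) = l² (A(l, S) = (2*(-1)*(1 - 1) + l)² = (2*(-1)*0 + l)² = (0 + l)² = l²)
-7*A(4, 1) + t = -7*4² - 13 = -7*16 - 13 = -112 - 13 = -125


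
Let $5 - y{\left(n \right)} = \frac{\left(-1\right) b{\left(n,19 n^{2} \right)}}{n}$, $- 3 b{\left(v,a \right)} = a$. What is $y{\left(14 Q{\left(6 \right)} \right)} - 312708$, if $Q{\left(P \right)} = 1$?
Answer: $- \frac{938375}{3} \approx -3.1279 \cdot 10^{5}$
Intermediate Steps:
$b{\left(v,a \right)} = - \frac{a}{3}$
$y{\left(n \right)} = 5 - \frac{19 n}{3}$ ($y{\left(n \right)} = 5 - \frac{\left(-1\right) \left(- \frac{19 n^{2}}{3}\right)}{n} = 5 - \frac{\frac{19}{3} n^{2}}{n} = 5 - \frac{19 n}{3}$)
$y{\left(14 Q{\left(6 \right)} \right)} - 312708 = \left(5 - \frac{19 \cdot 14 \cdot 1}{3}\right) - 312708 = \left(5 - \frac{266}{3}\right) - 312708 = - \frac{251}{3} - 312708 = - \frac{938375}{3}$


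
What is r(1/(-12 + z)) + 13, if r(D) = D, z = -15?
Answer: 350/27 ≈ 12.963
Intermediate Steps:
r(1/(-12 + z)) + 13 = 1/(-12 - 15) + 13 = 1/(-27) + 13 = -1/27 + 13 = 350/27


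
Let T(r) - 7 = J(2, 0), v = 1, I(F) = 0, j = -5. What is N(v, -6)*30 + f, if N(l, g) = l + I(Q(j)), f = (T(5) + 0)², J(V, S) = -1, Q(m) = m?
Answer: 66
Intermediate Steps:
T(r) = 6 (T(r) = 7 - 1 = 6)
f = 36 (f = (6 + 0)² = 6² = 36)
N(l, g) = l (N(l, g) = l + 0 = l)
N(v, -6)*30 + f = 1*30 + 36 = 30 + 36 = 66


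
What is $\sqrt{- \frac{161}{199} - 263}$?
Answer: $\frac{i \sqrt{10447102}}{199} \approx 16.242 i$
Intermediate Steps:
$\sqrt{- \frac{161}{199} - 263} = \sqrt{- \frac{52498}{199}} = \frac{i \sqrt{10447102}}{199}$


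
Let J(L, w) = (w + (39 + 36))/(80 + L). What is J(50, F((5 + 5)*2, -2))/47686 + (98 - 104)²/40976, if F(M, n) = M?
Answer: 109165/122123846 ≈ 0.00089389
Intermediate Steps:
J(L, w) = (75 + w)/(80 + L) (J(L, w) = (w + 75)/(80 + L) = (75 + w)/(80 + L))
J(50, F((5 + 5)*2, -2))/47686 + (98 - 104)²/40976 = ((75 + (5 + 5)*2)/(80 + 50))/47686 + (98 - 104)²/40976 = ((75 + 10*2)/130)*(1/47686) + (-6)²*(1/40976) = ((75 + 20)/130)*(1/47686) + 36*(1/40976) = ((1/130)*95)*(1/47686) + 9/10244 = (19/26)*(1/47686) + 9/10244 = 19/1239836 + 9/10244 = 109165/122123846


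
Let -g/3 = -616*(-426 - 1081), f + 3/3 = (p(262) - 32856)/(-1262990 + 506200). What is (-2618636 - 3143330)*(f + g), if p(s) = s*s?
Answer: 6071995806187221694/378395 ≈ 1.6047e+13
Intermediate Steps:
p(s) = s²
f = -396289/378395 (f = -1 + (262² - 32856)/(-1262990 + 506200) = -1 + (68644 - 32856)/(-756790) = -1 + 35788*(-1/756790) = -1 - 17894/378395 = -396289/378395 ≈ -1.0473)
g = -2784936 (g = -(-1848)*(-426 - 1081) = -(-1848)*(-1507) = -3*928312 = -2784936)
(-2618636 - 3143330)*(f + g) = (-2618636 - 3143330)*(-396289/378395 - 2784936) = -5761966*(-1053806254009/378395) = 6071995806187221694/378395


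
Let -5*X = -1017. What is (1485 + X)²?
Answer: 71267364/25 ≈ 2.8507e+6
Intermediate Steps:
X = 1017/5 (X = -⅕*(-1017) = 1017/5 ≈ 203.40)
(1485 + X)² = (1485 + 1017/5)² = (8442/5)² = 71267364/25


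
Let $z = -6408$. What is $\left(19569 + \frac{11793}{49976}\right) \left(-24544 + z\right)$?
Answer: $- \frac{3783851578053}{6247} \approx -6.0571 \cdot 10^{8}$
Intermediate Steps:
$\left(19569 + \frac{11793}{49976}\right) \left(-24544 + z\right) = \left(19569 + \frac{11793}{49976}\right) \left(-24544 - 6408\right) = \left(19569 + 11793 \cdot \frac{1}{49976}\right) \left(-30952\right) = \left(19569 + \frac{11793}{49976}\right) \left(-30952\right) = \frac{977992137}{49976} \left(-30952\right) = - \frac{3783851578053}{6247}$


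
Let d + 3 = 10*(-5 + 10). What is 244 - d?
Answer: 197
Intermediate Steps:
d = 47 (d = -3 + 10*(-5 + 10) = -3 + 10*5 = -3 + 50 = 47)
244 - d = 244 - 1*47 = 244 - 47 = 197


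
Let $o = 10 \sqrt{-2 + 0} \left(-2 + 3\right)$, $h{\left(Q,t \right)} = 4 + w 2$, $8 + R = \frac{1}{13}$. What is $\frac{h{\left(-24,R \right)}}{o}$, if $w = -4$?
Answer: $\frac{i \sqrt{2}}{5} \approx 0.28284 i$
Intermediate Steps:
$R = - \frac{103}{13}$ ($R = -8 + \frac{1}{13} = - \frac{103}{13} \approx -7.9231$)
$h{\left(Q,t \right)} = -4$ ($h{\left(Q,t \right)} = 4 - 8 = -4$)
$o = 10 i \sqrt{2}$ ($o = 10 \sqrt{-2} \cdot 1 = 10 i \sqrt{2} \cdot 1 = 10 i \sqrt{2} \approx 14.142 i$)
$\frac{h{\left(-24,R \right)}}{o} = - \frac{4}{10 i \sqrt{2}} = - 4 \left(- \frac{i \sqrt{2}}{20}\right) = \frac{i \sqrt{2}}{5}$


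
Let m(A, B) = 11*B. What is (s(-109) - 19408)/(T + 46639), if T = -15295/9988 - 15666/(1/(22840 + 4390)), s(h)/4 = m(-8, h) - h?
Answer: 237394784/4260266962803 ≈ 5.5723e-5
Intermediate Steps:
s(h) = 40*h (s(h) = 4*(11*h - h) = 4*(10*h) = 40*h)
T = -4260732793135/9988 (T = -15295*1/9988 - 15666/(1/27230) = -15295/9988 - 15666/1/27230 = -15295/9988 - 15666*27230 = -15295/9988 - 426585180 = -4260732793135/9988 ≈ -4.2659e+8)
(s(-109) - 19408)/(T + 46639) = (40*(-109) - 19408)/(-4260732793135/9988 + 46639) = (-4360 - 19408)/(-4260266962803/9988) = -23768*(-9988/4260266962803) = 237394784/4260266962803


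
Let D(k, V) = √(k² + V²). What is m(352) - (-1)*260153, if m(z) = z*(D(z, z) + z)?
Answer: 384057 + 123904*√2 ≈ 5.5928e+5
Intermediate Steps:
D(k, V) = √(V² + k²)
m(z) = z*(z + √2*√(z²)) (m(z) = z*(√(z² + z²) + z) = z*(√(2*z²) + z) = z*(√2*√(z²) + z) = z*(z + √2*√(z²)))
m(352) - (-1)*260153 = 352*(352 + √2*√(352²)) - (-1)*260153 = 352*(352 + √2*√123904) - 1*(-260153) = 352*(352 + √2*352) + 260153 = 352*(352 + 352*√2) + 260153 = (123904 + 123904*√2) + 260153 = 384057 + 123904*√2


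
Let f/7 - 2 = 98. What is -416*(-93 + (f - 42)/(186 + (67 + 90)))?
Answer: 1856608/49 ≈ 37890.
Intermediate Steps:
f = 700 (f = 14 + 7*98 = 14 + 686 = 700)
-416*(-93 + (f - 42)/(186 + (67 + 90))) = -416*(-93 + (700 - 42)/(186 + (67 + 90))) = -416*(-93 + 658/(186 + 157)) = -416*(-93 + 658/343) = -416*(-93 + 658*(1/343)) = -416*(-93 + 94/49) = -416*(-4463/49) = 1856608/49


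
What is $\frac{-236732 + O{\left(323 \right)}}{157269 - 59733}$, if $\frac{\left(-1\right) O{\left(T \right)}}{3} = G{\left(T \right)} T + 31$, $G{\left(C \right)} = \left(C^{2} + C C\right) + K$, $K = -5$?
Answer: $- \frac{101210791}{48768} \approx -2075.4$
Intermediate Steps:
$G{\left(C \right)} = -5 + 2 C^{2}$ ($G{\left(C \right)} = \left(C^{2} + C C\right) - 5 = \left(C^{2} + C^{2}\right) - 5 = 2 C^{2} - 5 = -5 + 2 C^{2}$)
$O{\left(T \right)} = -93 - 3 T \left(-5 + 2 T^{2}\right)$ ($O{\left(T \right)} = - 3 \left(\left(-5 + 2 T^{2}\right) T + 31\right) = - 3 \left(T \left(-5 + 2 T^{2}\right) + 31\right) = - 3 \left(31 + T \left(-5 + 2 T^{2}\right)\right) = -93 - 3 T \left(-5 + 2 T^{2}\right)$)
$\frac{-236732 + O{\left(323 \right)}}{157269 - 59733} = \frac{-236732 - \left(-4752 + 202189602\right)}{157269 - 59733} = \frac{-236732 - 202184850}{97536} = \left(-236732 - 202184850\right) \frac{1}{97536} = \left(-202421582\right) \frac{1}{97536} = - \frac{101210791}{48768}$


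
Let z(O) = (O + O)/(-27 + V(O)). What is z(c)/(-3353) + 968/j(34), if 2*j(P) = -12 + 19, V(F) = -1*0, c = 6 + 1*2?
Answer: 25038304/90531 ≈ 276.57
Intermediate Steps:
c = 8 (c = 6 + 2 = 8)
V(F) = 0
j(P) = 7/2 (j(P) = (-12 + 19)/2 = (½)*7 = 7/2)
z(O) = -2*O/27 (z(O) = (O + O)/(-27 + 0) = (2*O)/(-27) = (2*O)*(-1/27) = -2*O/27)
z(c)/(-3353) + 968/j(34) = -2/27*8/(-3353) + 968/(7/2) = -16/27*(-1/3353) + 968*(2/7) = 16/90531 + 1936/7 = 25038304/90531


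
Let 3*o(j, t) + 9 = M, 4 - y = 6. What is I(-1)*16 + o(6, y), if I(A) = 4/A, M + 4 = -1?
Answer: -206/3 ≈ -68.667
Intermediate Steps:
M = -5 (M = -4 - 1 = -5)
y = -2 (y = 4 - 1*6 = 4 - 6 = -2)
o(j, t) = -14/3 (o(j, t) = -3 + (⅓)*(-5) = -3 - 5/3 = -14/3)
I(-1)*16 + o(6, y) = (4/(-1))*16 - 14/3 = (4*(-1))*16 - 14/3 = -4*16 - 14/3 = -64 - 14/3 = -206/3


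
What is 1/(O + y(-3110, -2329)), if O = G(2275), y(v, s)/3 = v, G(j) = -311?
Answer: -1/9641 ≈ -0.00010372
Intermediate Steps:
y(v, s) = 3*v
O = -311
1/(O + y(-3110, -2329)) = 1/(-311 + 3*(-3110)) = 1/(-311 - 9330) = 1/(-9641) = -1/9641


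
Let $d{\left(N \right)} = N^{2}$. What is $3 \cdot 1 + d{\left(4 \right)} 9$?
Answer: $147$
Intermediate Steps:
$3 \cdot 1 + d{\left(4 \right)} 9 = 3 \cdot 1 + 4^{2} \cdot 9 = 3 + 16 \cdot 9 = 3 + 144 = 147$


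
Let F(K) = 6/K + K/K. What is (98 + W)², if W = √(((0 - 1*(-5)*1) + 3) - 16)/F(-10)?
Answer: 9554 + 980*I*√2 ≈ 9554.0 + 1385.9*I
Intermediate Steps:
F(K) = 1 + 6/K (F(K) = 6/K + 1 = 1 + 6/K)
W = 5*I*√2 (W = √(((0 - 1*(-5)*1) + 3) - 16)/(((6 - 10)/(-10))) = √(((0 + 5*1) + 3) - 16)/((-⅒*(-4))) = √(((0 + 5) + 3) - 16)/(⅖) = √((5 + 3) - 16)*(5/2) = √(8 - 16)*(5/2) = √(-8)*(5/2) = (2*I*√2)*(5/2) = 5*I*√2 ≈ 7.0711*I)
(98 + W)² = (98 + 5*I*√2)²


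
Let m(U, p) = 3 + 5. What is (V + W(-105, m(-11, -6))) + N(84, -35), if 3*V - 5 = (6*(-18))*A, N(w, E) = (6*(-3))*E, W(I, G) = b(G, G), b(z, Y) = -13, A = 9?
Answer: 884/3 ≈ 294.67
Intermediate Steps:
m(U, p) = 8
W(I, G) = -13
N(w, E) = -18*E
V = -967/3 (V = 5/3 + ((6*(-18))*9)/3 = 5/3 + (-108*9)/3 = 5/3 + (⅓)*(-972) = 5/3 - 324 = -967/3 ≈ -322.33)
(V + W(-105, m(-11, -6))) + N(84, -35) = (-967/3 - 13) - 18*(-35) = -1006/3 + 630 = 884/3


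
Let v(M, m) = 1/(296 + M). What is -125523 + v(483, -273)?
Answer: -97782416/779 ≈ -1.2552e+5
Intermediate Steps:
-125523 + v(483, -273) = -125523 + 1/(296 + 483) = -125523 + 1/779 = -97782416/779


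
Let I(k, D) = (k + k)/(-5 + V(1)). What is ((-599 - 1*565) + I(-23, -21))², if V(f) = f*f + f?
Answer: 11874916/9 ≈ 1.3194e+6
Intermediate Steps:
V(f) = f + f² (V(f) = f² + f = f + f²)
I(k, D) = -2*k/3 (I(k, D) = (k + k)/(-5 + 1*(1 + 1)) = (2*k)/(-5 + 1*2) = (2*k)/(-5 + 2) = (2*k)/(-3) = (2*k)*(-⅓) = -2*k/3)
((-599 - 1*565) + I(-23, -21))² = ((-599 - 1*565) - ⅔*(-23))² = ((-599 - 565) + 46/3)² = (-1164 + 46/3)² = (-3446/3)² = 11874916/9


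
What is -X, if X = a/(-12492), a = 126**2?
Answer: 441/347 ≈ 1.2709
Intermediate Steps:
a = 15876
X = -441/347 (X = 15876/(-12492) = 15876*(-1/12492) = -441/347 ≈ -1.2709)
-X = -1*(-441/347) = 441/347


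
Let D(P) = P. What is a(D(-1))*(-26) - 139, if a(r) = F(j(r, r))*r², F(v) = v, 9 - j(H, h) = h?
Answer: -399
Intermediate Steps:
j(H, h) = 9 - h
a(r) = r²*(9 - r) (a(r) = (9 - r)*r² = r²*(9 - r))
a(D(-1))*(-26) - 139 = ((-1)²*(9 - 1*(-1)))*(-26) - 139 = (1*(9 + 1))*(-26) - 139 = (1*10)*(-26) - 139 = 10*(-26) - 139 = -260 - 139 = -399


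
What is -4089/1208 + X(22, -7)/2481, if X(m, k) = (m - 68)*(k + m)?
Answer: -3659443/999016 ≈ -3.6630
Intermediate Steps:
X(m, k) = (-68 + m)*(k + m)
-4089/1208 + X(22, -7)/2481 = -4089/1208 + (22² - 68*(-7) - 68*22 - 7*22)/2481 = -4089*1/1208 + (484 + 476 - 1496 - 154)*(1/2481) = -4089/1208 - 690*1/2481 = -4089/1208 - 230/827 = -3659443/999016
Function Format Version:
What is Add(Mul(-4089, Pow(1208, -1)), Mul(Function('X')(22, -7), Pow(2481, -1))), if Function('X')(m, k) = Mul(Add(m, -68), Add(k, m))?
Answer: Rational(-3659443, 999016) ≈ -3.6630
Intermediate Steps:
Function('X')(m, k) = Mul(Add(-68, m), Add(k, m))
Add(Mul(-4089, Pow(1208, -1)), Mul(Function('X')(22, -7), Pow(2481, -1))) = Add(Mul(-4089, Pow(1208, -1)), Mul(Add(Pow(22, 2), Mul(-68, -7), Mul(-68, 22), Mul(-7, 22)), Pow(2481, -1))) = Add(Mul(-4089, Rational(1, 1208)), Mul(Add(484, 476, -1496, -154), Rational(1, 2481))) = Add(Rational(-4089, 1208), Mul(-690, Rational(1, 2481))) = Add(Rational(-4089, 1208), Rational(-230, 827)) = Rational(-3659443, 999016)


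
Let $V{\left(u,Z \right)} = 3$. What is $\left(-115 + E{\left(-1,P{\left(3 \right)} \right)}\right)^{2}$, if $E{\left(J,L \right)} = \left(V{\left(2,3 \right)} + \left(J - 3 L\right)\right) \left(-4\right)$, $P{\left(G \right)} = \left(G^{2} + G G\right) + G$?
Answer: $16641$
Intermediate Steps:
$P{\left(G \right)} = G + 2 G^{2}$ ($P{\left(G \right)} = \left(G^{2} + G^{2}\right) + G = 2 G^{2} + G = G + 2 G^{2}$)
$E{\left(J,L \right)} = -12 - 4 J + 12 L$ ($E{\left(J,L \right)} = \left(3 + \left(J - 3 L\right)\right) \left(-4\right) = \left(3 + J - 3 L\right) \left(-4\right) = -12 - 4 J + 12 L$)
$\left(-115 + E{\left(-1,P{\left(3 \right)} \right)}\right)^{2} = \left(-115 - \left(8 - 36 \left(1 + 2 \cdot 3\right)\right)\right)^{2} = \left(-115 + \left(-12 + 4 + 12 \cdot 3 \left(1 + 6\right)\right)\right)^{2} = \left(-115 + \left(-12 + 4 + 12 \cdot 3 \cdot 7\right)\right)^{2} = \left(-115 + \left(-12 + 4 + 12 \cdot 21\right)\right)^{2} = \left(-115 + \left(-12 + 4 + 252\right)\right)^{2} = \left(-115 + 244\right)^{2} = 129^{2} = 16641$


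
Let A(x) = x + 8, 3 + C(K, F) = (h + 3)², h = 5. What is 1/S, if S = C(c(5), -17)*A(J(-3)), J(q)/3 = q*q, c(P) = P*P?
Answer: 1/2135 ≈ 0.00046838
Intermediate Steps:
c(P) = P²
C(K, F) = 61 (C(K, F) = -3 + (5 + 3)² = -3 + 8² = -3 + 64 = 61)
J(q) = 3*q² (J(q) = 3*(q*q) = 3*q²)
A(x) = 8 + x
S = 2135 (S = 61*(8 + 3*(-3)²) = 61*(8 + 3*9) = 61*(8 + 27) = 61*35 = 2135)
1/S = 1/2135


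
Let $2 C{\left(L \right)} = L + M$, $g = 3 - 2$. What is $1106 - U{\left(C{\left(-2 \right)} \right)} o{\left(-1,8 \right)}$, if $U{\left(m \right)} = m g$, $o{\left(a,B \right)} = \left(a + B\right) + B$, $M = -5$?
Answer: $\frac{2317}{2} \approx 1158.5$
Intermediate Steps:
$g = 1$
$C{\left(L \right)} = - \frac{5}{2} + \frac{L}{2}$ ($C{\left(L \right)} = \frac{L - 5}{2} = \frac{-5 + L}{2} = - \frac{5}{2} + \frac{L}{2}$)
$o{\left(a,B \right)} = a + 2 B$ ($o{\left(a,B \right)} = \left(B + a\right) + B = a + 2 B$)
$U{\left(m \right)} = m$ ($U{\left(m \right)} = m 1 = m$)
$1106 - U{\left(C{\left(-2 \right)} \right)} o{\left(-1,8 \right)} = 1106 - \left(- \frac{5}{2} + \frac{1}{2} \left(-2\right)\right) \left(-1 + 2 \cdot 8\right) = 1106 - \left(- \frac{5}{2} - 1\right) \left(-1 + 16\right) = 1106 - \left(- \frac{7}{2}\right) 15 = 1106 - - \frac{105}{2} = 1106 + \frac{105}{2} = \frac{2317}{2}$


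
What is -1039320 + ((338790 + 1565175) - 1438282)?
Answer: -573637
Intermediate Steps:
-1039320 + ((338790 + 1565175) - 1438282) = -1039320 + (1903965 - 1438282) = -1039320 + 465683 = -573637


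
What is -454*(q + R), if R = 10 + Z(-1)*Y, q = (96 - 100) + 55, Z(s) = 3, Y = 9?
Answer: -39952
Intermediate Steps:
q = 51 (q = -4 + 55 = 51)
R = 37 (R = 10 + 3*9 = 10 + 27 = 37)
-454*(q + R) = -454*(51 + 37) = -454*88 = -39952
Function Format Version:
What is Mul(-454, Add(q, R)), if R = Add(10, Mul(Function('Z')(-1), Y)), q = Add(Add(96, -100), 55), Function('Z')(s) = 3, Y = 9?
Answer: -39952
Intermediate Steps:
q = 51 (q = Add(-4, 55) = 51)
R = 37 (R = Add(10, Mul(3, 9)) = Add(10, 27) = 37)
Mul(-454, Add(q, R)) = Mul(-454, Add(51, 37)) = Mul(-454, 88) = -39952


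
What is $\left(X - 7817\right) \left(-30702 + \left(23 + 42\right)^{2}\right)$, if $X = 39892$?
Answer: $-849249775$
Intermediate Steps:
$\left(X - 7817\right) \left(-30702 + \left(23 + 42\right)^{2}\right) = \left(39892 - 7817\right) \left(-30702 + \left(23 + 42\right)^{2}\right) = 32075 \left(-30702 + 65^{2}\right) = 32075 \left(-30702 + 4225\right) = 32075 \left(-26477\right) = -849249775$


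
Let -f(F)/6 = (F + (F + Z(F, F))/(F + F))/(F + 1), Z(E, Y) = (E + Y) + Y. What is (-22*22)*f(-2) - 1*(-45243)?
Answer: 45243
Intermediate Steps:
Z(E, Y) = E + 2*Y
f(F) = -6*(2 + F)/(1 + F) (f(F) = -6*(F + (F + (F + 2*F))/(F + F))/(F + 1) = -6*(F + (F + 3*F)/((2*F)))/(1 + F) = -6*(F + (4*F)*(1/(2*F)))/(1 + F) = -6*(F + 2)/(1 + F) = -6*(2 + F)/(1 + F))
(-22*22)*f(-2) - 1*(-45243) = (-22*22)*(6*(-2 - 1*(-2))/(1 - 2)) - 1*(-45243) = -2904*(-2 + 2)/(-1) + 45243 = -2904*(-1)*0 + 45243 = -484*0 + 45243 = 0 + 45243 = 45243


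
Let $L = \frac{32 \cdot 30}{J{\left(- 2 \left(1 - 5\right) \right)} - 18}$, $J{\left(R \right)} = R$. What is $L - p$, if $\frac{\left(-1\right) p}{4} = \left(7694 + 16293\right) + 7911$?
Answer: $127496$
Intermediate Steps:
$p = -127592$ ($p = - 4 \left(\left(7694 + 16293\right) + 7911\right) = - 4 \left(23987 + 7911\right) = \left(-4\right) 31898 = -127592$)
$L = -96$ ($L = \frac{32 \cdot 30}{- 2 \left(1 - 5\right) - 18} = \frac{960}{\left(-2\right) \left(-4\right) - 18} = \frac{960}{8 - 18} = \frac{960}{-10} = 960 \left(- \frac{1}{10}\right) = -96$)
$L - p = -96 - -127592 = -96 + 127592 = 127496$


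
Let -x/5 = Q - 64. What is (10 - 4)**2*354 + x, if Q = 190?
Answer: 12114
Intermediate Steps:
x = -630 (x = -5*(190 - 64) = -5*126 = -630)
(10 - 4)**2*354 + x = (10 - 4)**2*354 - 630 = 6**2*354 - 630 = 36*354 - 630 = 12744 - 630 = 12114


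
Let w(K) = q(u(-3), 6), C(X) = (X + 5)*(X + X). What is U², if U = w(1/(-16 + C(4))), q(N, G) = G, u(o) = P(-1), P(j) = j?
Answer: 36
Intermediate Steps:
u(o) = -1
C(X) = 2*X*(5 + X) (C(X) = (5 + X)*(2*X) = 2*X*(5 + X))
w(K) = 6
U = 6
U² = 6² = 36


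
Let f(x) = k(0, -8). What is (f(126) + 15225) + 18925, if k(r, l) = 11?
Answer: 34161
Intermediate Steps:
f(x) = 11
(f(126) + 15225) + 18925 = (11 + 15225) + 18925 = 15236 + 18925 = 34161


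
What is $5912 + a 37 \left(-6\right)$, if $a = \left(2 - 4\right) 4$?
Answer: $7688$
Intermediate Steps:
$a = -8$ ($a = \left(-2\right) 4 = -8$)
$5912 + a 37 \left(-6\right) = 5912 + \left(-8\right) 37 \left(-6\right) = 5912 - -1776 = 5912 + 1776 = 7688$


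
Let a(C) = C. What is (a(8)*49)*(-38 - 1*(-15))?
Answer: -9016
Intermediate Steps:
(a(8)*49)*(-38 - 1*(-15)) = (8*49)*(-38 - 1*(-15)) = 392*(-38 + 15) = 392*(-23) = -9016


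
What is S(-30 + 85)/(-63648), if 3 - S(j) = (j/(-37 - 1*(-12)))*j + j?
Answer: -23/21216 ≈ -0.0010841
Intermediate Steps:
S(j) = 3 - j + j²/25 (S(j) = 3 - ((j/(-37 - 1*(-12)))*j + j) = 3 - ((j/(-37 + 12))*j + j) = 3 - ((j/(-25))*j + j) = 3 - ((j*(-1/25))*j + j) = 3 - ((-j/25)*j + j) = 3 - (-j²/25 + j) = 3 - (j - j²/25) = 3 + (-j + j²/25) = 3 - j + j²/25)
S(-30 + 85)/(-63648) = (3 - (-30 + 85) + (-30 + 85)²/25)/(-63648) = (3 - 1*55 + (1/25)*55²)*(-1/63648) = (3 - 55 + (1/25)*3025)*(-1/63648) = (3 - 55 + 121)*(-1/63648) = 69*(-1/63648) = -23/21216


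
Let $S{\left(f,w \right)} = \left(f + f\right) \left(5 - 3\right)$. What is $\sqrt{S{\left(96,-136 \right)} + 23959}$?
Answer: $\sqrt{24343} \approx 156.02$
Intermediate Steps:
$S{\left(f,w \right)} = 4 f$ ($S{\left(f,w \right)} = 2 f 2 = 4 f$)
$\sqrt{S{\left(96,-136 \right)} + 23959} = \sqrt{4 \cdot 96 + 23959} = \sqrt{384 + 23959} = \sqrt{24343}$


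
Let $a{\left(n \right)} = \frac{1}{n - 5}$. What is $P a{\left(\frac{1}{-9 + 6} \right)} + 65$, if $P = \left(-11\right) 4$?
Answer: $\frac{293}{4} \approx 73.25$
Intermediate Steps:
$P = -44$
$a{\left(n \right)} = \frac{1}{-5 + n}$
$P a{\left(\frac{1}{-9 + 6} \right)} + 65 = - \frac{44}{-5 + \frac{1}{-9 + 6}} + 65 = - \frac{44}{-5 + \frac{1}{-3}} + 65 = - \frac{44}{-5 - \frac{1}{3}} + 65 = - \frac{44}{- \frac{16}{3}} + 65 = \left(-44\right) \left(- \frac{3}{16}\right) + 65 = \frac{33}{4} + 65 = \frac{293}{4}$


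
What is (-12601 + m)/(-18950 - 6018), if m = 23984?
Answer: -11383/24968 ≈ -0.45590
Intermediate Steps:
(-12601 + m)/(-18950 - 6018) = (-12601 + 23984)/(-18950 - 6018) = 11383/(-24968) = 11383*(-1/24968) = -11383/24968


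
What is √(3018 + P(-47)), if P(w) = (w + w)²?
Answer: √11854 ≈ 108.88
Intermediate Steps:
P(w) = 4*w² (P(w) = (2*w)² = 4*w²)
√(3018 + P(-47)) = √(3018 + 4*(-47)²) = √(3018 + 4*2209) = √(3018 + 8836) = √11854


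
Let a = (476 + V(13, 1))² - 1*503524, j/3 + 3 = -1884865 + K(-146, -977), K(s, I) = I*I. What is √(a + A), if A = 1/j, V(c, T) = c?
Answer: 2*I*√6356913937594091/310113 ≈ 514.2*I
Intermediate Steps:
K(s, I) = I²
j = -2791017 (j = -9 + 3*(-1884865 + (-977)²) = -9 + 3*(-1884865 + 954529) = -9 + 3*(-930336) = -9 - 2791008 = -2791017)
a = -264403 (a = (476 + 13)² - 1*503524 = 489² - 503524 = 239121 - 503524 = -264403)
A = -1/2791017 (A = 1/(-2791017) = -1/2791017 ≈ -3.5829e-7)
√(a + A) = √(-264403 - 1/2791017) = √(-737953267852/2791017) = 2*I*√6356913937594091/310113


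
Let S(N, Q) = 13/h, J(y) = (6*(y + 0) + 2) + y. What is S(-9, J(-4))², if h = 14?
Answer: 169/196 ≈ 0.86224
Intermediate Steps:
J(y) = 2 + 7*y (J(y) = (6*y + 2) + y = (2 + 6*y) + y = 2 + 7*y)
S(N, Q) = 13/14
S(-9, J(-4))² = (13/14)² = 169/196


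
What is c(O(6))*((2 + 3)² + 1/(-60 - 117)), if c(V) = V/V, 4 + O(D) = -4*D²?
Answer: 4424/177 ≈ 24.994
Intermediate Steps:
O(D) = -4 - 4*D²
c(V) = 1
c(O(6))*((2 + 3)² + 1/(-60 - 117)) = 1*((2 + 3)² + 1/(-60 - 117)) = 1*(5² + 1/(-177)) = 1*(25 - 1/177) = 1*(4424/177) = 4424/177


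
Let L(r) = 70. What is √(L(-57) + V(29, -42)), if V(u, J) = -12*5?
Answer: √10 ≈ 3.1623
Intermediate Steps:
V(u, J) = -60
√(L(-57) + V(29, -42)) = √(70 - 60) = √10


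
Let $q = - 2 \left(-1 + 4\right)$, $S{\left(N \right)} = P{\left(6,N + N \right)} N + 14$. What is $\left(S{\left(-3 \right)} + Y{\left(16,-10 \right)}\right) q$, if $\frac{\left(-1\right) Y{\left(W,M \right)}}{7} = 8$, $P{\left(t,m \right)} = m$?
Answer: $144$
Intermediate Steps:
$Y{\left(W,M \right)} = -56$ ($Y{\left(W,M \right)} = \left(-7\right) 8 = -56$)
$S{\left(N \right)} = 14 + 2 N^{2}$ ($S{\left(N \right)} = \left(N + N\right) N + 14 = 2 N N + 14 = 2 N^{2} + 14 = 14 + 2 N^{2}$)
$q = -6$ ($q = \left(-2\right) 3 = -6$)
$\left(S{\left(-3 \right)} + Y{\left(16,-10 \right)}\right) q = \left(\left(14 + 2 \left(-3\right)^{2}\right) - 56\right) \left(-6\right) = \left(\left(14 + 2 \cdot 9\right) - 56\right) \left(-6\right) = \left(\left(14 + 18\right) - 56\right) \left(-6\right) = \left(32 - 56\right) \left(-6\right) = \left(-24\right) \left(-6\right) = 144$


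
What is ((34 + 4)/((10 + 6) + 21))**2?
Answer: 1444/1369 ≈ 1.0548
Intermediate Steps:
((34 + 4)/((10 + 6) + 21))**2 = (38/(16 + 21))**2 = (38/37)**2 = 1444/1369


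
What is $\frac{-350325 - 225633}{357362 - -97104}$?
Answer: $- \frac{287979}{227233} \approx -1.2673$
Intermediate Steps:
$\frac{-350325 - 225633}{357362 - -97104} = - \frac{575958}{357362 + \left(-72772 + 169876\right)} = - \frac{575958}{357362 + 97104} = - \frac{575958}{454466} = \left(-575958\right) \frac{1}{454466} = - \frac{287979}{227233}$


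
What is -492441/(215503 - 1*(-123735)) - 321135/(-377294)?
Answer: -270612111/450677683 ≈ -0.60046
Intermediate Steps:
-492441/(215503 - 1*(-123735)) - 321135/(-377294) = -492441/(215503 + 123735) - 321135*(-1/377294) = -492441/339238 + 321135/377294 = -270612111/450677683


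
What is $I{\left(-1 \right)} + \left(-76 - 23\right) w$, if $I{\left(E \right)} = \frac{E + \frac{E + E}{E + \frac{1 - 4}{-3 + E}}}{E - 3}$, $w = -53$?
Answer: $\frac{20981}{4} \approx 5245.3$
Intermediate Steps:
$I{\left(E \right)} = \frac{E + \frac{2 E}{E - \frac{3}{-3 + E}}}{-3 + E}$
$I{\left(-1 \right)} + \left(-76 - 23\right) w = - \frac{-9 + \left(-1\right)^{2} - -1}{9 + \left(-1\right)^{3} - 6 \left(-1\right)^{2} + 6 \left(-1\right)} + \left(-76 - 23\right) \left(-53\right) = - \frac{-9 + 1 + 1}{9 - 1 - 6 - 6} - -5247 = \left(-1\right) \frac{1}{9 - 1 - 6 - 6} \left(-7\right) + 5247 = \left(-1\right) \frac{1}{-4} \left(-7\right) + 5247 = \left(-1\right) \left(- \frac{1}{4}\right) \left(-7\right) + 5247 = - \frac{7}{4} + 5247 = \frac{20981}{4}$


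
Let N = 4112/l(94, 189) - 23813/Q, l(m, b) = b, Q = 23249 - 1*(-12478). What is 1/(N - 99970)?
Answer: -2250801/224965106381 ≈ -1.0005e-5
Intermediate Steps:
Q = 35727 (Q = 23249 + 12478 = 35727)
N = 47469589/2250801 (N = 4112/189 - 23813/35727 = 47469589/2250801 ≈ 21.090)
1/(N - 99970) = 1/(47469589/2250801 - 99970) = 1/(-224965106381/2250801) = -2250801/224965106381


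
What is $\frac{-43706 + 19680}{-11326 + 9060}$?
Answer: $\frac{12013}{1133} \approx 10.603$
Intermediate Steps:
$\frac{-43706 + 19680}{-11326 + 9060} = - \frac{24026}{-2266} = \left(-24026\right) \left(- \frac{1}{2266}\right) = \frac{12013}{1133}$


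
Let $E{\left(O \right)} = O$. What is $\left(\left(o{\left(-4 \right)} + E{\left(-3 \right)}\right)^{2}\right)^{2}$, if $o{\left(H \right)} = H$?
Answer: $2401$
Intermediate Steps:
$\left(\left(o{\left(-4 \right)} + E{\left(-3 \right)}\right)^{2}\right)^{2} = \left(\left(-4 - 3\right)^{2}\right)^{2} = \left(\left(-7\right)^{2}\right)^{2} = 49^{2} = 2401$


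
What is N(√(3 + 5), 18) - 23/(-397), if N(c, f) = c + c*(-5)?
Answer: 23/397 - 8*√2 ≈ -11.256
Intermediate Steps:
N(c, f) = -4*c (N(c, f) = c - 5*c = -4*c)
N(√(3 + 5), 18) - 23/(-397) = -4*√(3 + 5) - 23/(-397) = -8*√2 - 23*(-1)/397 = -8*√2 - 1*(-23/397) = -8*√2 + 23/397 = 23/397 - 8*√2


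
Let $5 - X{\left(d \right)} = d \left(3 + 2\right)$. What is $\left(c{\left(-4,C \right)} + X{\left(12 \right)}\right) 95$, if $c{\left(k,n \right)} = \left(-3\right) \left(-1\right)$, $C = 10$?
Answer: $-4940$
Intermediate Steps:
$c{\left(k,n \right)} = 3$
$X{\left(d \right)} = 5 - 5 d$ ($X{\left(d \right)} = 5 - d \left(3 + 2\right) = 5 - d 5 = 5 - 5 d$)
$\left(c{\left(-4,C \right)} + X{\left(12 \right)}\right) 95 = \left(3 + \left(5 - 60\right)\right) 95 = \left(3 - 55\right) 95 = \left(-52\right) 95 = -4940$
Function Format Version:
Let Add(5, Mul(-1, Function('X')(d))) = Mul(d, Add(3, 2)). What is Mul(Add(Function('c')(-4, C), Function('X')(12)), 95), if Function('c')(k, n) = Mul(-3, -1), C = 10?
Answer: -4940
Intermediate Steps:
Function('c')(k, n) = 3
Function('X')(d) = Add(5, Mul(-5, d)) (Function('X')(d) = Add(5, Mul(-1, Mul(d, Add(3, 2)))) = Add(5, Mul(-1, Mul(d, 5))) = Add(5, Mul(-1, Mul(5, d))) = Add(5, Mul(-5, d)))
Mul(Add(Function('c')(-4, C), Function('X')(12)), 95) = Mul(Add(3, Add(5, Mul(-5, 12))), 95) = Mul(Add(3, Add(5, -60)), 95) = Mul(Add(3, -55), 95) = Mul(-52, 95) = -4940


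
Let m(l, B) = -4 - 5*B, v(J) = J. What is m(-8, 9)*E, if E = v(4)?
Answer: -196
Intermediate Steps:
E = 4
m(-8, 9)*E = (-4 - 5*9)*4 = (-4 - 45)*4 = -49*4 = -196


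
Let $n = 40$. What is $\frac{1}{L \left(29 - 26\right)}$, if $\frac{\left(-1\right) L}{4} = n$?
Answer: $- \frac{1}{480} \approx -0.0020833$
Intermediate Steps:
$L = -160$ ($L = \left(-4\right) 40 = -160$)
$\frac{1}{L \left(29 - 26\right)} = \frac{1}{\left(-160\right) \left(29 - 26\right)} = \frac{1}{\left(-160\right) 3} = \frac{1}{-480} = - \frac{1}{480}$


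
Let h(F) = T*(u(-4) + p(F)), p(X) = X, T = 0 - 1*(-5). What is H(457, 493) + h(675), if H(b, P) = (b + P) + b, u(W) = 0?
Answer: 4782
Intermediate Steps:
H(b, P) = P + 2*b (H(b, P) = (P + b) + b = P + 2*b)
T = 5 (T = 0 + 5 = 5)
h(F) = 5*F (h(F) = 5*(0 + F) = 5*F)
H(457, 493) + h(675) = (493 + 2*457) + 5*675 = (493 + 914) + 3375 = 1407 + 3375 = 4782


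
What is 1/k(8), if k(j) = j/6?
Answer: ¾ ≈ 0.75000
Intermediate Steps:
k(j) = j/6 (k(j) = j*(⅙) = j/6)
1/k(8) = 1/((⅙)*8) = 1/(4/3) = ¾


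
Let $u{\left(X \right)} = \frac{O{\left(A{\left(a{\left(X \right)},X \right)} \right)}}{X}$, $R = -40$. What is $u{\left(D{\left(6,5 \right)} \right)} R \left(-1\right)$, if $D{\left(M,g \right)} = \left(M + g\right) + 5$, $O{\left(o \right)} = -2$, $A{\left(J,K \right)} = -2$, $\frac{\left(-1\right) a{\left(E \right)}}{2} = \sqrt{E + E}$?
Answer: $-5$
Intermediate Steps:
$a{\left(E \right)} = - 2 \sqrt{2} \sqrt{E}$ ($a{\left(E \right)} = - 2 \sqrt{E + E} = - 2 \sqrt{2 E} = - 2 \sqrt{2} \sqrt{E}$)
$D{\left(M,g \right)} = 5 + M + g$
$u{\left(X \right)} = - \frac{2}{X}$
$u{\left(D{\left(6,5 \right)} \right)} R \left(-1\right) = - \frac{2}{5 + 6 + 5} \left(-40\right) \left(-1\right) = - \frac{2}{16} \left(-40\right) \left(-1\right) = \left(-2\right) \frac{1}{16} \left(-40\right) \left(-1\right) = \left(- \frac{1}{8}\right) \left(-40\right) \left(-1\right) = 5 \left(-1\right) = -5$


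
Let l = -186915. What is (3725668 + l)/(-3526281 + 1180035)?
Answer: -3538753/2346246 ≈ -1.5083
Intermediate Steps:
(3725668 + l)/(-3526281 + 1180035) = (3725668 - 186915)/(-3526281 + 1180035) = 3538753/(-2346246) = 3538753*(-1/2346246) = -3538753/2346246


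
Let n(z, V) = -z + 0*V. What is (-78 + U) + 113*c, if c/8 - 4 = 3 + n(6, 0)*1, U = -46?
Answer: 780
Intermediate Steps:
n(z, V) = -z (n(z, V) = -z + 0 = -z)
c = 8 (c = 32 + 8*(3 - 1*6*1) = 32 + 8*(3 - 6*1) = 32 + 8*(3 - 6) = 32 + 8*(-3) = 32 - 24 = 8)
(-78 + U) + 113*c = (-78 - 46) + 113*8 = -124 + 904 = 780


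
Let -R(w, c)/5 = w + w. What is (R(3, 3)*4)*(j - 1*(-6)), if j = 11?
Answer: -2040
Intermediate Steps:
R(w, c) = -10*w (R(w, c) = -5*(w + w) = -10*w)
(R(3, 3)*4)*(j - 1*(-6)) = (-10*3*4)*(11 - 1*(-6)) = (-30*4)*(11 + 6) = -120*17 = -2040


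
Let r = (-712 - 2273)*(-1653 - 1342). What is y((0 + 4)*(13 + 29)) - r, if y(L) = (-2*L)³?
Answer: -46873131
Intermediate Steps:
y(L) = -8*L³
r = 8940075 (r = -2985*(-2995) = 8940075)
y((0 + 4)*(13 + 29)) - r = -8*(0 + 4)³*(13 + 29)³ - 1*8940075 = -8*(4*42)³ - 8940075 = -8*168³ - 8940075 = -8*4741632 - 8940075 = -37933056 - 8940075 = -46873131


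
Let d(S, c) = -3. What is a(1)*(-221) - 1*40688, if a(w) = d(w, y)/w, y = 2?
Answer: -40025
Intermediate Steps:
a(w) = -3/w
a(1)*(-221) - 1*40688 = -3/1*(-221) - 1*40688 = -3*1*(-221) - 40688 = -3*(-221) - 40688 = 663 - 40688 = -40025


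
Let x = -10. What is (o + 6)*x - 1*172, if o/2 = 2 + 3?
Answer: -332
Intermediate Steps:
o = 10 (o = 2*(2 + 3) = 2*5 = 10)
(o + 6)*x - 1*172 = (10 + 6)*(-10) - 1*172 = 16*(-10) - 172 = -160 - 172 = -332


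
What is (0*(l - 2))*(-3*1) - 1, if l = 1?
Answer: -1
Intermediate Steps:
(0*(l - 2))*(-3*1) - 1 = (0*(1 - 2))*(-3*1) - 1 = (0*(-1))*(-3) - 1 = 0*(-3) - 1 = 0 - 1 = -1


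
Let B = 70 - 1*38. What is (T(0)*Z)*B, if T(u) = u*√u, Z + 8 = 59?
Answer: 0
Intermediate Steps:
Z = 51 (Z = -8 + 59 = 51)
T(u) = u^(3/2)
B = 32 (B = 70 - 38 = 32)
(T(0)*Z)*B = (0^(3/2)*51)*32 = (0*51)*32 = 0*32 = 0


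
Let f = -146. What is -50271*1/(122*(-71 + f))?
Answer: 50271/26474 ≈ 1.8989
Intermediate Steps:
-50271*1/(122*(-71 + f)) = -50271*1/(122*(-71 - 146)) = -50271/((-217*122)) = -50271/(-26474) = -50271*(-1/26474) = 50271/26474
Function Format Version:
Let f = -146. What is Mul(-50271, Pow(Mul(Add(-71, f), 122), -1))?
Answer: Rational(50271, 26474) ≈ 1.8989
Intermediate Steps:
Mul(-50271, Pow(Mul(Add(-71, f), 122), -1)) = Mul(-50271, Pow(Mul(Add(-71, -146), 122), -1)) = Mul(-50271, Pow(Mul(-217, 122), -1)) = Mul(-50271, Pow(-26474, -1)) = Mul(-50271, Rational(-1, 26474)) = Rational(50271, 26474)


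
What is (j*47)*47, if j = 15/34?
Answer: 33135/34 ≈ 974.56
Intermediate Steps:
j = 15/34 (j = 15*(1/34) = 15/34 ≈ 0.44118)
(j*47)*47 = ((15/34)*47)*47 = (705/34)*47 = 33135/34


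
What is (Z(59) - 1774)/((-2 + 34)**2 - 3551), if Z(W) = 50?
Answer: 1724/2527 ≈ 0.68223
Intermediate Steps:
(Z(59) - 1774)/((-2 + 34)**2 - 3551) = (50 - 1774)/((-2 + 34)**2 - 3551) = -1724/(32**2 - 3551) = -1724/(1024 - 3551) = -1724/(-2527) = -1724*(-1/2527) = 1724/2527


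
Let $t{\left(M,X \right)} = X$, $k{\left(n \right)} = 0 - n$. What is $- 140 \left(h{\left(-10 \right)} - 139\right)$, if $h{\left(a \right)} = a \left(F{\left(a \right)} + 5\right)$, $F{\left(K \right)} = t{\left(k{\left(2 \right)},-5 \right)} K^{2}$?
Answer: $-673540$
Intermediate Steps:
$k{\left(n \right)} = - n$
$F{\left(K \right)} = - 5 K^{2}$
$h{\left(a \right)} = a \left(5 - 5 a^{2}\right)$ ($h{\left(a \right)} = a \left(- 5 a^{2} + 5\right) = a \left(5 - 5 a^{2}\right)$)
$- 140 \left(h{\left(-10 \right)} - 139\right) = - 140 \left(5 \left(-10\right) \left(1 - \left(-10\right)^{2}\right) - 139\right) = - 140 \left(5 \left(-10\right) \left(1 - 100\right) - 139\right) = - 140 \left(5 \left(-10\right) \left(-99\right) - 139\right) = - 140 \left(4950 - 139\right) = \left(-140\right) 4811 = -673540$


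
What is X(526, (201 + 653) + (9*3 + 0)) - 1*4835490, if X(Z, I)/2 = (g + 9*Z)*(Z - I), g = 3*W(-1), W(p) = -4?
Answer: -8188110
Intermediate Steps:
g = -12 (g = 3*(-4) = -12)
X(Z, I) = 2*(-12 + 9*Z)*(Z - I) (X(Z, I) = 2*((-12 + 9*Z)*(Z - I)) = 2*(-12 + 9*Z)*(Z - I))
X(526, (201 + 653) + (9*3 + 0)) - 1*4835490 = (-24*526 + 18*526**2 + 24*((201 + 653) + (9*3 + 0)) - 18*((201 + 653) + (9*3 + 0))*526) - 1*4835490 = (-12624 + 18*276676 + 24*(854 + (27 + 0)) - 18*(854 + (27 + 0))*526) - 4835490 = (-12624 + 4980168 + 24*(854 + 27) - 18*(854 + 27)*526) - 4835490 = (-12624 + 4980168 + 24*881 - 18*881*526) - 4835490 = (-12624 + 4980168 + 21144 - 8341308) - 4835490 = -3352620 - 4835490 = -8188110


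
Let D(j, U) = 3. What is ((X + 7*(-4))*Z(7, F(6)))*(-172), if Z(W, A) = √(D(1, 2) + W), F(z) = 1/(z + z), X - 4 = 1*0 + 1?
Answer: 3956*√10 ≈ 12510.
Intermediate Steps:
X = 5 (X = 4 + (1*0 + 1) = 4 + (0 + 1) = 4 + 1 = 5)
F(z) = 1/(2*z)
Z(W, A) = √(3 + W)
((X + 7*(-4))*Z(7, F(6)))*(-172) = ((5 + 7*(-4))*√(3 + 7))*(-172) = ((5 - 28)*√10)*(-172) = -23*√10*(-172) = 3956*√10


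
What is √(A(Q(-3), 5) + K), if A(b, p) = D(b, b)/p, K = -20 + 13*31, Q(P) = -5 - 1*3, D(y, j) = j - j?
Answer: √383 ≈ 19.570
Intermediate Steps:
D(y, j) = 0
Q(P) = -8 (Q(P) = -5 - 3 = -8)
K = 383 (K = -20 + 403 = 383)
A(b, p) = 0 (A(b, p) = 0/p = 0)
√(A(Q(-3), 5) + K) = √(0 + 383) = √383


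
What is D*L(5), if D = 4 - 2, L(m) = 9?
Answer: 18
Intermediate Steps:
D = 2
D*L(5) = 2*9 = 18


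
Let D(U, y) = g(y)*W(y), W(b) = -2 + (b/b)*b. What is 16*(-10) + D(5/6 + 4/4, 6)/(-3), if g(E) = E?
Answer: -168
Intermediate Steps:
W(b) = -2 + b (W(b) = -2 + 1*b = -2 + b)
D(U, y) = y*(-2 + y)
16*(-10) + D(5/6 + 4/4, 6)/(-3) = 16*(-10) + (6*(-2 + 6))/(-3) = -160 + (6*4)*(-1/3) = -160 + 24*(-1/3) = -160 - 8 = -168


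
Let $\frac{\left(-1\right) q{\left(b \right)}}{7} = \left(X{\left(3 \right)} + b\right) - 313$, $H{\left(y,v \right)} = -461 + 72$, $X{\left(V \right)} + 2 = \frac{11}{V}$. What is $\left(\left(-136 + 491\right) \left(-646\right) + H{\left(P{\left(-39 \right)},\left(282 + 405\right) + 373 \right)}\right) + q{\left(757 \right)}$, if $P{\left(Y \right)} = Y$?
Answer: $- \frac{698516}{3} \approx -2.3284 \cdot 10^{5}$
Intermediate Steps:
$X{\left(V \right)} = -2 + \frac{11}{V}$
$H{\left(y,v \right)} = -389$
$q{\left(b \right)} = \frac{6538}{3} - 7 b$ ($q{\left(b \right)} = - 7 \left(\left(\left(-2 + \frac{11}{3}\right) + b\right) - 313\right) = - 7 \left(\left(\frac{5}{3} + b\right) - 313\right) = - 7 \left(- \frac{934}{3} + b\right) = \frac{6538}{3} - 7 b$)
$\left(\left(-136 + 491\right) \left(-646\right) + H{\left(P{\left(-39 \right)},\left(282 + 405\right) + 373 \right)}\right) + q{\left(757 \right)} = \left(\left(-136 + 491\right) \left(-646\right) - 389\right) + \left(\frac{6538}{3} - 5299\right) = \left(355 \left(-646\right) - 389\right) + \left(\frac{6538}{3} - 5299\right) = \left(-229330 - 389\right) - \frac{9359}{3} = -229719 - \frac{9359}{3} = - \frac{698516}{3}$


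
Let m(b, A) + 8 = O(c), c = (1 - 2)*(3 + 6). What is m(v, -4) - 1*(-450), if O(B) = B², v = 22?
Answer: 523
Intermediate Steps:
c = -9 (c = -1*9 = -9)
m(b, A) = 73 (m(b, A) = -8 + (-9)² = -8 + 81 = 73)
m(v, -4) - 1*(-450) = 73 - 1*(-450) = 73 + 450 = 523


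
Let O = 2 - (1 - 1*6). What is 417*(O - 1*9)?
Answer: -834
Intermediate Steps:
O = 7 (O = 2 - (1 - 6) = 2 - 1*(-5) = 2 + 5 = 7)
417*(O - 1*9) = 417*(7 - 1*9) = 417*(7 - 9) = 417*(-2) = -834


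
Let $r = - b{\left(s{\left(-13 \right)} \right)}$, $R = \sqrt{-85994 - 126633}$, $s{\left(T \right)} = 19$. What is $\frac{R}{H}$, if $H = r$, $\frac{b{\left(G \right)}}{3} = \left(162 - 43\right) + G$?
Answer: $- \frac{i \sqrt{212627}}{414} \approx - 1.1138 i$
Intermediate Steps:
$b{\left(G \right)} = 357 + 3 G$ ($b{\left(G \right)} = 3 \left(\left(162 - 43\right) + G\right) = 3 \left(119 + G\right) = 357 + 3 G$)
$R = i \sqrt{212627}$ ($R = \sqrt{-212627} = i \sqrt{212627} \approx 461.11 i$)
$r = -414$ ($r = - (357 + 3 \cdot 19) = - (357 + 57) = \left(-1\right) 414 = -414$)
$H = -414$
$\frac{R}{H} = \frac{i \sqrt{212627}}{-414} = i \sqrt{212627} \left(- \frac{1}{414}\right) = - \frac{i \sqrt{212627}}{414}$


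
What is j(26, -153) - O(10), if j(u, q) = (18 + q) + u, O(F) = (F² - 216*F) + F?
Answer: 1941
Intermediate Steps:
O(F) = F² - 215*F
j(u, q) = 18 + q + u
j(26, -153) - O(10) = (18 - 153 + 26) - 10*(-215 + 10) = -109 - 10*(-205) = -109 - 1*(-2050) = -109 + 2050 = 1941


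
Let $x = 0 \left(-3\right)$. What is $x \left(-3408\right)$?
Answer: $0$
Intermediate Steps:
$x = 0$
$x \left(-3408\right) = 0 \left(-3408\right) = 0$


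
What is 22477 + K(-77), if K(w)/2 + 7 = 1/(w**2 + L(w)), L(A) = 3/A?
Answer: 5127516772/228265 ≈ 22463.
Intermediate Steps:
K(w) = -14 + 2/(w**2 + 3/w)
22477 + K(-77) = 22477 + 2*(-21 - 77 - 7*(-77)**3)/(3 + (-77)**3) = 22477 + 2*(-21 - 77 - 7*(-456533))/(3 - 456533) = 22477 + 2*(-21 - 77 + 3195731)/(-456530) = 22477 + 2*(-1/456530)*3195633 = 22477 - 3195633/228265 = 5127516772/228265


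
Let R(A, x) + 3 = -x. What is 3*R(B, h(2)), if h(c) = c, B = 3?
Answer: -15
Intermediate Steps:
R(A, x) = -3 - x
3*R(B, h(2)) = 3*(-3 - 1*2) = 3*(-3 - 2) = 3*(-5) = -15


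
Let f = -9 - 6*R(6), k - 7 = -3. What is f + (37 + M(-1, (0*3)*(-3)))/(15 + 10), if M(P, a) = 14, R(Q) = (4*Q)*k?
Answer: -14574/25 ≈ -582.96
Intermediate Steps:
k = 4 (k = 7 - 3 = 4)
R(Q) = 16*Q (R(Q) = (4*Q)*4 = 16*Q)
f = -585 (f = -9 - 96*6 = -9 - 6*96 = -9 - 576 = -585)
f + (37 + M(-1, (0*3)*(-3)))/(15 + 10) = -585 + (37 + 14)/(15 + 10) = -585 + 51/25 = -14574/25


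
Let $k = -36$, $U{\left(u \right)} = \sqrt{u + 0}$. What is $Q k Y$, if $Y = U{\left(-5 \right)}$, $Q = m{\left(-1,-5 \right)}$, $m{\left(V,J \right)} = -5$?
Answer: $180 i \sqrt{5} \approx 402.49 i$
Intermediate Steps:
$U{\left(u \right)} = \sqrt{u}$
$Q = -5$
$Y = i \sqrt{5}$ ($Y = \sqrt{-5} = i \sqrt{5} \approx 2.2361 i$)
$Q k Y = \left(-5\right) \left(-36\right) i \sqrt{5} = 180 i \sqrt{5}$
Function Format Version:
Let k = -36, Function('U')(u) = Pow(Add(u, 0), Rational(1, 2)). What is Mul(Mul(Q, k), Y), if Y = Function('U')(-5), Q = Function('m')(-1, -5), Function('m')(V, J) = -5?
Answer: Mul(180, I, Pow(5, Rational(1, 2))) ≈ Mul(402.49, I)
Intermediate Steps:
Function('U')(u) = Pow(u, Rational(1, 2))
Q = -5
Y = Mul(I, Pow(5, Rational(1, 2))) (Y = Pow(-5, Rational(1, 2)) = Mul(I, Pow(5, Rational(1, 2))) ≈ Mul(2.2361, I))
Mul(Mul(Q, k), Y) = Mul(Mul(-5, -36), Mul(I, Pow(5, Rational(1, 2)))) = Mul(180, Mul(I, Pow(5, Rational(1, 2)))) = Mul(180, I, Pow(5, Rational(1, 2)))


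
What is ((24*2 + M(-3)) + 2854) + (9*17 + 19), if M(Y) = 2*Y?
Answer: 3068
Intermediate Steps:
((24*2 + M(-3)) + 2854) + (9*17 + 19) = ((24*2 + 2*(-3)) + 2854) + (9*17 + 19) = ((48 - 6) + 2854) + (153 + 19) = (42 + 2854) + 172 = 2896 + 172 = 3068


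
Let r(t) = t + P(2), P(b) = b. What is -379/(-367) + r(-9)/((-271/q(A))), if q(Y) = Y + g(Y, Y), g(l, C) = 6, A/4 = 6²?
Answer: 488059/99457 ≈ 4.9072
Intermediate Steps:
A = 144 (A = 4*6² = 4*36 = 144)
r(t) = 2 + t (r(t) = t + 2 = 2 + t)
q(Y) = 6 + Y (q(Y) = Y + 6 = 6 + Y)
-379/(-367) + r(-9)/((-271/q(A))) = -379/(-367) + (2 - 9)/((-271/(6 + 144))) = -379*(-1/367) - 7/((-271/150)) = 379/367 - 7/((-271*1/150)) = 379/367 - 7/(-271/150) = 379/367 - 7*(-150/271) = 379/367 + 1050/271 = 488059/99457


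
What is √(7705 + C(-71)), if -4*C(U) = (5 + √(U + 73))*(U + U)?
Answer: √(31530 + 142*√2)/2 ≈ 89.066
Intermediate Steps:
C(U) = -U*(5 + √(73 + U))/2 (C(U) = -(5 + √(U + 73))*(U + U)/4 = -(5 + √(73 + U))*2*U/4 = -U*(5 + √(73 + U))/2)
√(7705 + C(-71)) = √(7705 - ½*(-71)*(5 + √(73 - 71))) = √(7705 - ½*(-71)*(5 + √2)) = √(7705 + (355/2 + 71*√2/2)) = √(15765/2 + 71*√2/2)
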